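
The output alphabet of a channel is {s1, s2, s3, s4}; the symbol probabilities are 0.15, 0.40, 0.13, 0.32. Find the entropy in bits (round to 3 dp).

H = −Σ pᵢ log₂ pᵢ.
−0.15·log₂(0.15) = 0.4105
−0.40·log₂(0.40) = 0.5288
−0.13·log₂(0.13) = 0.3826
−0.32·log₂(0.32) = 0.5260
Sum ≈ 1.8480 → 1.848 bits.

1.848 bits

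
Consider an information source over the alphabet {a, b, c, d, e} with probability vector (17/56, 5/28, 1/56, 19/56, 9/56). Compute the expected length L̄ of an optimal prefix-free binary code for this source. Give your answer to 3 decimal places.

2.179 bits/symbol

Repeatedly combine the two least-probable nodes; the expected code length is the sum of the merged weights.
merge 1/56 + 9/56 → 5/28
merge 5/28 + 5/28 → 5/14
merge 17/56 + 19/56 → 9/14
merge 5/14 + 9/14 → 1
L = 5/28 + 5/14 + 9/14 + 1 = 61/28 ≈ 2.179 bits/symbol.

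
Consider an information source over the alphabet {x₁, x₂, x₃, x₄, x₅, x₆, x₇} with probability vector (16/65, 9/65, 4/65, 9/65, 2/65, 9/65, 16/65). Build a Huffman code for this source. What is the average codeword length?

Repeatedly combine the two least-probable nodes; the expected code length is the sum of the merged weights.
merge 2/65 + 4/65 → 6/65
merge 6/65 + 9/65 → 3/13
merge 9/65 + 9/65 → 18/65
merge 3/13 + 16/65 → 31/65
merge 16/65 + 18/65 → 34/65
merge 31/65 + 34/65 → 1
L = 6/65 + 3/13 + 18/65 + 31/65 + 34/65 + 1 = 13/5 = 2.6 bits/symbol.

2.6 bits/symbol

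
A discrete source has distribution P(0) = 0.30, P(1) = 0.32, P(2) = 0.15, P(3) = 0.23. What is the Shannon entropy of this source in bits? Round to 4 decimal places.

H = −Σ pᵢ log₂ pᵢ.
−0.30·log₂(0.30) = 0.5211
−0.32·log₂(0.32) = 0.5260
−0.15·log₂(0.15) = 0.4105
−0.23·log₂(0.23) = 0.4877
Sum ≈ 1.9453 → 1.9453 bits.

1.9453 bits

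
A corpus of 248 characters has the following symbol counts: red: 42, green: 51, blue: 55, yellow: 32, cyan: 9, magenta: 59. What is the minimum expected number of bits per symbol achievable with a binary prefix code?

2.5 bits/symbol

Probabilities are the counts divided by 248.
Repeatedly combine the two least-probable nodes; the expected code length is the sum of the merged weights.
merge 9/248 + 4/31 → 41/248
merge 41/248 + 21/124 → 83/248
merge 51/248 + 55/248 → 53/124
merge 59/248 + 83/248 → 71/124
merge 53/124 + 71/124 → 1
L = 41/248 + 83/248 + 53/124 + 71/124 + 1 = 5/2 = 2.5 bits/symbol.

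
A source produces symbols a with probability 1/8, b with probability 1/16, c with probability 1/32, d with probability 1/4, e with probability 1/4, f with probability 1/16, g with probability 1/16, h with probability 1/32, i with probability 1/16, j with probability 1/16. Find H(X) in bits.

2.9375 bits

Each probability is a power of 1/2, so log₂(1/p) is an integer.
H = Σ p·log₂(1/p) = 1/8·3 + 1/16·4 + 1/32·5 + 1/4·2 + 1/4·2 + 1/16·4 + 1/16·4 + 1/32·5 + 1/16·4 + 1/16·4 = 2.9375 bits.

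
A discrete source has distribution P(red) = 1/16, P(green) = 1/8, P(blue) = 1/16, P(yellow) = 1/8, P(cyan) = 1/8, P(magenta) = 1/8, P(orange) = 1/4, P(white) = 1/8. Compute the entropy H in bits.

2.875 bits

Each probability is a power of 1/2, so log₂(1/p) is an integer.
H = Σ p·log₂(1/p) = 1/16·4 + 1/8·3 + 1/16·4 + 1/8·3 + 1/8·3 + 1/8·3 + 1/4·2 + 1/8·3 = 2.875 bits.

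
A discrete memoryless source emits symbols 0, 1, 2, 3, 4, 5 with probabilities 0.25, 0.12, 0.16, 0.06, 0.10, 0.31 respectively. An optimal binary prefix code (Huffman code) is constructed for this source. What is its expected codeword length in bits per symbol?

2.44 bits/symbol

Repeatedly combine the two least-probable nodes; the expected code length is the sum of the merged weights.
merge 3/50 + 1/10 → 4/25
merge 3/25 + 4/25 → 7/25
merge 4/25 + 1/4 → 41/100
merge 7/25 + 31/100 → 59/100
merge 41/100 + 59/100 → 1
L = 4/25 + 7/25 + 41/100 + 59/100 + 1 = 61/25 = 2.44 bits/symbol.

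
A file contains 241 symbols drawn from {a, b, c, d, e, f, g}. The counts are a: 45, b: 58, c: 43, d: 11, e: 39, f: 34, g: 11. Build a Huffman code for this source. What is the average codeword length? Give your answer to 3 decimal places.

2.664 bits/symbol

Probabilities are the counts divided by 241.
Repeatedly combine the two least-probable nodes; the expected code length is the sum of the merged weights.
merge 11/241 + 11/241 → 22/241
merge 22/241 + 34/241 → 56/241
merge 39/241 + 43/241 → 82/241
merge 45/241 + 56/241 → 101/241
merge 58/241 + 82/241 → 140/241
merge 101/241 + 140/241 → 1
L = 22/241 + 56/241 + 82/241 + 101/241 + 140/241 + 1 = 642/241 ≈ 2.664 bits/symbol.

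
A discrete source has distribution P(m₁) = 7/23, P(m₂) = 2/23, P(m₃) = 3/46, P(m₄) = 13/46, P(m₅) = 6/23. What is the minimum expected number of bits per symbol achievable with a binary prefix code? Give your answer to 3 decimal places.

Repeatedly combine the two least-probable nodes; the expected code length is the sum of the merged weights.
merge 3/46 + 2/23 → 7/46
merge 7/46 + 6/23 → 19/46
merge 13/46 + 7/23 → 27/46
merge 19/46 + 27/46 → 1
L = 7/46 + 19/46 + 27/46 + 1 = 99/46 ≈ 2.152 bits/symbol.

2.152 bits/symbol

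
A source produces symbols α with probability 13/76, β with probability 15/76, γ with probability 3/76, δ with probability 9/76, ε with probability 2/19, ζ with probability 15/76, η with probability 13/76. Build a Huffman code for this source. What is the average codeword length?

Repeatedly combine the two least-probable nodes; the expected code length is the sum of the merged weights.
merge 3/76 + 2/19 → 11/76
merge 9/76 + 11/76 → 5/19
merge 13/76 + 13/76 → 13/38
merge 15/76 + 15/76 → 15/38
merge 5/19 + 13/38 → 23/38
merge 15/38 + 23/38 → 1
L = 11/76 + 5/19 + 13/38 + 15/38 + 23/38 + 1 = 11/4 = 2.75 bits/symbol.

2.75 bits/symbol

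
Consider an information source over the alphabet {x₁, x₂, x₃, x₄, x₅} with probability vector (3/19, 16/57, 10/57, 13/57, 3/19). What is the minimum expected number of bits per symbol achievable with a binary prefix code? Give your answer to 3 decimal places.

Repeatedly combine the two least-probable nodes; the expected code length is the sum of the merged weights.
merge 3/19 + 3/19 → 6/19
merge 10/57 + 13/57 → 23/57
merge 16/57 + 6/19 → 34/57
merge 23/57 + 34/57 → 1
L = 6/19 + 23/57 + 34/57 + 1 = 44/19 ≈ 2.316 bits/symbol.

2.316 bits/symbol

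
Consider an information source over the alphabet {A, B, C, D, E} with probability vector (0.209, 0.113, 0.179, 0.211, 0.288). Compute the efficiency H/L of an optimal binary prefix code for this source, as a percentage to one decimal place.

Entropy H = −Σ p log₂ p ≈ 2.2626 bits.
Huffman merges: 113/1000+179/1000→73/250; 209/1000+211/1000→21/50; 36/125+73/250→29/50; 21/50+29/50→1. L = 573/250 ≈ 2.2920.
Efficiency = H/L = 2.2626/2.2920 = 98.7%.

98.7%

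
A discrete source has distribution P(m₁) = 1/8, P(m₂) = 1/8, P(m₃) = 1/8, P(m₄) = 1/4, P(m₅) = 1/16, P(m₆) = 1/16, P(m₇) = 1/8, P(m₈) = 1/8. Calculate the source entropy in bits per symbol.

Each probability is a power of 1/2, so log₂(1/p) is an integer.
H = Σ p·log₂(1/p) = 1/8·3 + 1/8·3 + 1/8·3 + 1/4·2 + 1/16·4 + 1/16·4 + 1/8·3 + 1/8·3 = 2.875 bits.

2.875 bits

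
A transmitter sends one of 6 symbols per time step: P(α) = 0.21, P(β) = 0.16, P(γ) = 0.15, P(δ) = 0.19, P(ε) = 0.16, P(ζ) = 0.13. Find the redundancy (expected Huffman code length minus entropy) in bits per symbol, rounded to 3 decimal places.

Entropy H = −Σ p log₂ p ≈ 2.5673 bits.
Huffman merges: 13/100+3/20→7/25; 4/25+4/25→8/25; 19/100+21/100→2/5; 7/25+8/25→3/5; 2/5+3/5→1. L = 13/5 ≈ 2.6000.
L − H = 2.6000 − 2.5673 = 0.033 bits.

0.033 bits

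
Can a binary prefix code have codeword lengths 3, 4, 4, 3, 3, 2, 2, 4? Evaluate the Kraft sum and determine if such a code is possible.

With common denominator 2^4 = 16: Σ 2^(−ℓᵢ) = 2/16 + 1/16 + 1/16 + 2/16 + 2/16 + 4/16 + 4/16 + 1/16 = 17/16 = 1.0625.
Kraft's inequality requires Σ ≤ 1; here Σ = 1.0625 > 1, so no such prefix code exists.

1.0625; no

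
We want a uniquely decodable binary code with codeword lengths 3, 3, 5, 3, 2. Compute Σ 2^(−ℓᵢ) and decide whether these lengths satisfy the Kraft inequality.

With common denominator 2^5 = 32: Σ 2^(−ℓᵢ) = 4/32 + 4/32 + 1/32 + 4/32 + 8/32 = 21/32 = 0.65625.
Kraft's inequality requires Σ ≤ 1; here Σ = 0.65625 ≤ 1, so such a prefix code exists.

0.65625; yes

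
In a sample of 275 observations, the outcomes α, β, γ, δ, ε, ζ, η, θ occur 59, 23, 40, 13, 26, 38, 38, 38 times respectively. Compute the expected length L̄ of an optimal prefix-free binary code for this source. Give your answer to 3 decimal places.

Probabilities are the counts divided by 275.
Repeatedly combine the two least-probable nodes; the expected code length is the sum of the merged weights.
merge 13/275 + 23/275 → 36/275
merge 26/275 + 36/275 → 62/275
merge 38/275 + 38/275 → 76/275
merge 38/275 + 8/55 → 78/275
merge 59/275 + 62/275 → 11/25
merge 76/275 + 78/275 → 14/25
merge 11/25 + 14/25 → 1
L = 36/275 + 62/275 + 76/275 + 78/275 + 11/25 + 14/25 + 1 = 802/275 ≈ 2.916 bits/symbol.

2.916 bits/symbol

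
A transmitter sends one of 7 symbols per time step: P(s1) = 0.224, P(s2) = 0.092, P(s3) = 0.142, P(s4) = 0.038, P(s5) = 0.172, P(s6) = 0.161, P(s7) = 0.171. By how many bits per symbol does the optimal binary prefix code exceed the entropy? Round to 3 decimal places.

0.058 bits

Entropy H = −Σ p log₂ p ≈ 2.6760 bits.
Huffman merges: 19/500+23/250→13/100; 13/100+71/500→34/125; 161/1000+171/1000→83/250; 43/250+28/125→99/250; 34/125+83/250→151/250; 99/250+151/250→1. L = 1367/500 ≈ 2.7340.
L − H = 2.7340 − 2.6760 = 0.058 bits.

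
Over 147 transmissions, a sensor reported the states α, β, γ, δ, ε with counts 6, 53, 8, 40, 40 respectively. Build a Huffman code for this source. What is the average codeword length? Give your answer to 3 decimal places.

Probabilities are the counts divided by 147.
Repeatedly combine the two least-probable nodes; the expected code length is the sum of the merged weights.
merge 2/49 + 8/147 → 2/21
merge 2/21 + 40/147 → 18/49
merge 40/147 + 53/147 → 31/49
merge 18/49 + 31/49 → 1
L = 2/21 + 18/49 + 31/49 + 1 = 44/21 ≈ 2.095 bits/symbol.

2.095 bits/symbol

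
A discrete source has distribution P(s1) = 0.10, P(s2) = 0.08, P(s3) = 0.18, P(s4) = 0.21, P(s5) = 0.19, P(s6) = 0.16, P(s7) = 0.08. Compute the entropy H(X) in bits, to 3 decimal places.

H = −Σ pᵢ log₂ pᵢ.
−0.10·log₂(0.10) = 0.3322
−0.08·log₂(0.08) = 0.2915
−0.18·log₂(0.18) = 0.4453
−0.21·log₂(0.21) = 0.4728
−0.19·log₂(0.19) = 0.4552
−0.16·log₂(0.16) = 0.4230
−0.08·log₂(0.08) = 0.2915
Sum ≈ 2.7116 → 2.712 bits.

2.712 bits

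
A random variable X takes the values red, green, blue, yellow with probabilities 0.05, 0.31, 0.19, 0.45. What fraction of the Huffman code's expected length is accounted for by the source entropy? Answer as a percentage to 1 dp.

95.7%

Entropy H = −Σ p log₂ p ≈ 1.7135 bits.
Huffman merges: 1/20+19/100→6/25; 6/25+31/100→11/20; 9/20+11/20→1. L = 179/100 ≈ 1.7900.
Efficiency = H/L = 1.7135/1.7900 = 95.7%.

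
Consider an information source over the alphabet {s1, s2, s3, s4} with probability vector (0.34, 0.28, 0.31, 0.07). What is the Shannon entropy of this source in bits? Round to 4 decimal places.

H = −Σ pᵢ log₂ pᵢ.
−0.34·log₂(0.34) = 0.5292
−0.28·log₂(0.28) = 0.5142
−0.31·log₂(0.31) = 0.5238
−0.07·log₂(0.07) = 0.2686
Sum ≈ 1.8357 → 1.8357 bits.

1.8357 bits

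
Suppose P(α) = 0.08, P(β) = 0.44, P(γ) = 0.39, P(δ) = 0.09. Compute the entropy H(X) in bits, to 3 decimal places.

1.655 bits

H = −Σ pᵢ log₂ pᵢ.
−0.08·log₂(0.08) = 0.2915
−0.44·log₂(0.44) = 0.5211
−0.39·log₂(0.39) = 0.5298
−0.09·log₂(0.09) = 0.3127
Sum ≈ 1.6551 → 1.655 bits.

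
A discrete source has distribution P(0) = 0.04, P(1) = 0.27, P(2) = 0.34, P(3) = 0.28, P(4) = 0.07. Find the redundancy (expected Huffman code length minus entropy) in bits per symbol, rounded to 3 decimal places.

Entropy H = −Σ p log₂ p ≈ 2.0077 bits.
Huffman merges: 1/25+7/100→11/100; 11/100+27/100→19/50; 7/25+17/50→31/50; 19/50+31/50→1. L = 211/100 ≈ 2.1100.
L − H = 2.1100 − 2.0077 = 0.102 bits.

0.102 bits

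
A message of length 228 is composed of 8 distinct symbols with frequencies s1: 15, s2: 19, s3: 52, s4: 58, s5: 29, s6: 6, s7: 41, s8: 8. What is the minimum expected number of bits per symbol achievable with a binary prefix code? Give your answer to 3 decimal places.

Probabilities are the counts divided by 228.
Repeatedly combine the two least-probable nodes; the expected code length is the sum of the merged weights.
merge 1/38 + 2/57 → 7/114
merge 7/114 + 5/76 → 29/228
merge 1/12 + 29/228 → 4/19
merge 29/228 + 41/228 → 35/114
merge 4/19 + 13/57 → 25/57
merge 29/114 + 35/114 → 32/57
merge 25/57 + 32/57 → 1
L = 7/114 + 29/228 + 4/19 + 35/114 + 25/57 + 32/57 + 1 = 617/228 ≈ 2.706 bits/symbol.

2.706 bits/symbol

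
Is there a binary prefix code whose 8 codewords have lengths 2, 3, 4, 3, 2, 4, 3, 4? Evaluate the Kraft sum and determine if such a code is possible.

1.0625; no

With common denominator 2^4 = 16: Σ 2^(−ℓᵢ) = 4/16 + 2/16 + 1/16 + 2/16 + 4/16 + 1/16 + 2/16 + 1/16 = 17/16 = 1.0625.
Kraft's inequality requires Σ ≤ 1; here Σ = 1.0625 > 1, so no such prefix code exists.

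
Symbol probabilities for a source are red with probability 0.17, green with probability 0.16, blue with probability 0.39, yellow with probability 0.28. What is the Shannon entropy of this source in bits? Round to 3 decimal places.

1.902 bits

H = −Σ pᵢ log₂ pᵢ.
−0.17·log₂(0.17) = 0.4346
−0.16·log₂(0.16) = 0.4230
−0.39·log₂(0.39) = 0.5298
−0.28·log₂(0.28) = 0.5142
Sum ≈ 1.9016 → 1.902 bits.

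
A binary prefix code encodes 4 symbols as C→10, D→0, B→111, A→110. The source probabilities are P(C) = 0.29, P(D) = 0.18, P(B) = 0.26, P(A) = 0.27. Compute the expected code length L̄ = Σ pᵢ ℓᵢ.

2.35 bits/symbol

L̄ = Σ pᵢ·ℓᵢ = 0.29·2 + 0.18·1 + 0.26·3 + 0.27·3 = 2.35 bits/symbol.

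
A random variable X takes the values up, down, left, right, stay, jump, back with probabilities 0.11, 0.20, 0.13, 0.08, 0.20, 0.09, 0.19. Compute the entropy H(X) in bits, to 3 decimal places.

2.721 bits

H = −Σ pᵢ log₂ pᵢ.
−0.11·log₂(0.11) = 0.3503
−0.20·log₂(0.20) = 0.4644
−0.13·log₂(0.13) = 0.3826
−0.08·log₂(0.08) = 0.2915
−0.20·log₂(0.20) = 0.4644
−0.09·log₂(0.09) = 0.3127
−0.19·log₂(0.19) = 0.4552
Sum ≈ 2.7211 → 2.721 bits.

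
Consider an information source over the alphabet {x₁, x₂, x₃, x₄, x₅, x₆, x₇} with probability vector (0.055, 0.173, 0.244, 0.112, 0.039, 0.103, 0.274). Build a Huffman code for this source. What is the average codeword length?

Repeatedly combine the two least-probable nodes; the expected code length is the sum of the merged weights.
merge 39/1000 + 11/200 → 47/500
merge 47/500 + 103/1000 → 197/1000
merge 14/125 + 173/1000 → 57/200
merge 197/1000 + 61/250 → 441/1000
merge 137/500 + 57/200 → 559/1000
merge 441/1000 + 559/1000 → 1
L = 47/500 + 197/1000 + 57/200 + 441/1000 + 559/1000 + 1 = 322/125 = 2.576 bits/symbol.

2.576 bits/symbol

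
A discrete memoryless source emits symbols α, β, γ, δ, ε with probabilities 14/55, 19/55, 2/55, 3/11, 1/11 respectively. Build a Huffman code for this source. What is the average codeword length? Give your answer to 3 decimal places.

2.127 bits/symbol

Repeatedly combine the two least-probable nodes; the expected code length is the sum of the merged weights.
merge 2/55 + 1/11 → 7/55
merge 7/55 + 14/55 → 21/55
merge 3/11 + 19/55 → 34/55
merge 21/55 + 34/55 → 1
L = 7/55 + 21/55 + 34/55 + 1 = 117/55 ≈ 2.127 bits/symbol.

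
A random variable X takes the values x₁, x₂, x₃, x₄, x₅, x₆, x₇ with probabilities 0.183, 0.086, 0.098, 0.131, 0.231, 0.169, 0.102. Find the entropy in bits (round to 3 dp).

H = −Σ pᵢ log₂ pᵢ.
−0.183·log₂(0.183) = 0.4484
−0.086·log₂(0.086) = 0.3044
−0.098·log₂(0.098) = 0.3284
−0.131·log₂(0.131) = 0.3841
−0.231·log₂(0.231) = 0.4883
−0.169·log₂(0.169) = 0.4335
−0.102·log₂(0.102) = 0.3359
Sum ≈ 2.7230 → 2.723 bits.

2.723 bits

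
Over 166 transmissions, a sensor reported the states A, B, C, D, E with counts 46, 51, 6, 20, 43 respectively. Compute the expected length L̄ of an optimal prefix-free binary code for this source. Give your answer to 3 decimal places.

2.157 bits/symbol

Probabilities are the counts divided by 166.
Repeatedly combine the two least-probable nodes; the expected code length is the sum of the merged weights.
merge 3/83 + 10/83 → 13/83
merge 13/83 + 43/166 → 69/166
merge 23/83 + 51/166 → 97/166
merge 69/166 + 97/166 → 1
L = 13/83 + 69/166 + 97/166 + 1 = 179/83 ≈ 2.157 bits/symbol.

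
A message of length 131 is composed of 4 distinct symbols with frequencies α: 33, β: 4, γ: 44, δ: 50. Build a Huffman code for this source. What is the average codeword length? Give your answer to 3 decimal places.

Probabilities are the counts divided by 131.
Repeatedly combine the two least-probable nodes; the expected code length is the sum of the merged weights.
merge 4/131 + 33/131 → 37/131
merge 37/131 + 44/131 → 81/131
merge 50/131 + 81/131 → 1
L = 37/131 + 81/131 + 1 = 249/131 ≈ 1.901 bits/symbol.

1.901 bits/symbol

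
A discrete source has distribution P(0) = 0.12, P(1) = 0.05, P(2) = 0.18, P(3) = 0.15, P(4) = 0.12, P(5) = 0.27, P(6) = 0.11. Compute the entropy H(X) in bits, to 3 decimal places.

H = −Σ pᵢ log₂ pᵢ.
−0.12·log₂(0.12) = 0.3671
−0.05·log₂(0.05) = 0.2161
−0.18·log₂(0.18) = 0.4453
−0.15·log₂(0.15) = 0.4105
−0.12·log₂(0.12) = 0.3671
−0.27·log₂(0.27) = 0.5100
−0.11·log₂(0.11) = 0.3503
Sum ≈ 2.6664 → 2.666 bits.

2.666 bits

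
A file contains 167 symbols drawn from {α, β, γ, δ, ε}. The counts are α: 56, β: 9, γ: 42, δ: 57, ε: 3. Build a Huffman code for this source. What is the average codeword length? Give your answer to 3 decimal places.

2.054 bits/symbol

Probabilities are the counts divided by 167.
Repeatedly combine the two least-probable nodes; the expected code length is the sum of the merged weights.
merge 3/167 + 9/167 → 12/167
merge 12/167 + 42/167 → 54/167
merge 54/167 + 56/167 → 110/167
merge 57/167 + 110/167 → 1
L = 12/167 + 54/167 + 110/167 + 1 = 343/167 ≈ 2.054 bits/symbol.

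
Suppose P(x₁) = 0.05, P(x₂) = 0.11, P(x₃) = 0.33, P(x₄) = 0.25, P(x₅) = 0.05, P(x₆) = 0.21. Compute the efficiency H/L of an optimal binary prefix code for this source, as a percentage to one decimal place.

Entropy H = −Σ p log₂ p ≈ 2.2831 bits.
Huffman merges: 1/20+1/20→1/10; 1/10+11/100→21/100; 21/100+21/100→21/50; 1/4+33/100→29/50; 21/50+29/50→1. L = 231/100 ≈ 2.3100.
Efficiency = H/L = 2.2831/2.3100 = 98.8%.

98.8%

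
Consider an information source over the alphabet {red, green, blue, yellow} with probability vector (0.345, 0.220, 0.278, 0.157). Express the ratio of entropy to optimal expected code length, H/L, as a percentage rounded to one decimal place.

Entropy H = −Σ p log₂ p ≈ 1.9431 bits.
Huffman merges: 157/1000+11/50→377/1000; 139/500+69/200→623/1000; 377/1000+623/1000→1. L = 2 ≈ 2.0000.
Efficiency = H/L = 1.9431/2.0000 = 97.2%.

97.2%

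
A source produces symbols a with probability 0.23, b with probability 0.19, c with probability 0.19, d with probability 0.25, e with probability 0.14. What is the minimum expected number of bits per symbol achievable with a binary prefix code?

2.33 bits/symbol

Repeatedly combine the two least-probable nodes; the expected code length is the sum of the merged weights.
merge 7/50 + 19/100 → 33/100
merge 19/100 + 23/100 → 21/50
merge 1/4 + 33/100 → 29/50
merge 21/50 + 29/50 → 1
L = 33/100 + 21/50 + 29/50 + 1 = 233/100 = 2.33 bits/symbol.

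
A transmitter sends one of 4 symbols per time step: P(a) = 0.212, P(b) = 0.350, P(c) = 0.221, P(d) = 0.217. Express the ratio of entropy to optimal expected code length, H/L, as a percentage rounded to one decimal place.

Entropy H = −Σ p log₂ p ≈ 1.9642 bits.
Huffman merges: 53/250+217/1000→429/1000; 221/1000+7/20→571/1000; 429/1000+571/1000→1. L = 2 ≈ 2.0000.
Efficiency = H/L = 1.9642/2.0000 = 98.2%.

98.2%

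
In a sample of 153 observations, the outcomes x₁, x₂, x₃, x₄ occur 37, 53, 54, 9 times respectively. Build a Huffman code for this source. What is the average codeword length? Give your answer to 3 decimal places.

Probabilities are the counts divided by 153.
Repeatedly combine the two least-probable nodes; the expected code length is the sum of the merged weights.
merge 1/17 + 37/153 → 46/153
merge 46/153 + 53/153 → 11/17
merge 6/17 + 11/17 → 1
L = 46/153 + 11/17 + 1 = 298/153 ≈ 1.948 bits/symbol.

1.948 bits/symbol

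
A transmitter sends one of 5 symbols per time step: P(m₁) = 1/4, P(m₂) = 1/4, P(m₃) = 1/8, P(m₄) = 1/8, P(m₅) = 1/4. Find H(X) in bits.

Each probability is a power of 1/2, so log₂(1/p) is an integer.
H = Σ p·log₂(1/p) = 1/4·2 + 1/4·2 + 1/8·3 + 1/8·3 + 1/4·2 = 2.25 bits.

2.25 bits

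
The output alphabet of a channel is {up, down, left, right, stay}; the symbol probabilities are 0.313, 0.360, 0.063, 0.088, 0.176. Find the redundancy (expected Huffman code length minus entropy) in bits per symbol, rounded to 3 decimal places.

0.062 bits

Entropy H = −Σ p log₂ p ≈ 2.0561 bits.
Huffman merges: 63/1000+11/125→151/1000; 151/1000+22/125→327/1000; 313/1000+327/1000→16/25; 9/25+16/25→1. L = 1059/500 ≈ 2.1180.
L − H = 2.1180 − 2.0561 = 0.062 bits.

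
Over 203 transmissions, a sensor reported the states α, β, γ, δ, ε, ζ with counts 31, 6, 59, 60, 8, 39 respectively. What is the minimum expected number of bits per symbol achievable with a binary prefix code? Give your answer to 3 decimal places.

Probabilities are the counts divided by 203.
Repeatedly combine the two least-probable nodes; the expected code length is the sum of the merged weights.
merge 6/203 + 8/203 → 2/29
merge 2/29 + 31/203 → 45/203
merge 39/203 + 45/203 → 12/29
merge 59/203 + 60/203 → 17/29
merge 12/29 + 17/29 → 1
L = 2/29 + 45/203 + 12/29 + 17/29 + 1 = 465/203 ≈ 2.291 bits/symbol.

2.291 bits/symbol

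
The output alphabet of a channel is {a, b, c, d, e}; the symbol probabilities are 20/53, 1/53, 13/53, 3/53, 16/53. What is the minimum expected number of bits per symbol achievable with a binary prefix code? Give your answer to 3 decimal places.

Repeatedly combine the two least-probable nodes; the expected code length is the sum of the merged weights.
merge 1/53 + 3/53 → 4/53
merge 4/53 + 13/53 → 17/53
merge 16/53 + 17/53 → 33/53
merge 20/53 + 33/53 → 1
L = 4/53 + 17/53 + 33/53 + 1 = 107/53 ≈ 2.019 bits/symbol.

2.019 bits/symbol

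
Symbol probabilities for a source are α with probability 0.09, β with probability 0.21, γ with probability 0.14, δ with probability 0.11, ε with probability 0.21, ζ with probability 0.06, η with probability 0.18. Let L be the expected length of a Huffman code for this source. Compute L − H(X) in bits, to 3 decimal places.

Entropy H = −Σ p log₂ p ≈ 2.6945 bits.
Huffman merges: 3/50+9/100→3/20; 11/100+7/50→1/4; 3/20+9/50→33/100; 21/100+21/100→21/50; 1/4+33/100→29/50; 21/50+29/50→1. L = 273/100 ≈ 2.7300.
L − H = 2.7300 − 2.6945 = 0.035 bits.

0.035 bits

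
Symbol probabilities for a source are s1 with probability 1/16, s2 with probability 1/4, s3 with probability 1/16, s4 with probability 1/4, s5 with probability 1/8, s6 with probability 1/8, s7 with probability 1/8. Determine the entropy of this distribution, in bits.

2.625 bits

Each probability is a power of 1/2, so log₂(1/p) is an integer.
H = Σ p·log₂(1/p) = 1/16·4 + 1/4·2 + 1/16·4 + 1/4·2 + 1/8·3 + 1/8·3 + 1/8·3 = 2.625 bits.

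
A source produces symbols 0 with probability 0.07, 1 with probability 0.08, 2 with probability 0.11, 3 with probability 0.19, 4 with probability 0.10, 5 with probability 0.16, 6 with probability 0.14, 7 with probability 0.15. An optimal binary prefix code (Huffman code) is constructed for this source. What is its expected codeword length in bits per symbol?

Repeatedly combine the two least-probable nodes; the expected code length is the sum of the merged weights.
merge 7/100 + 2/25 → 3/20
merge 1/10 + 11/100 → 21/100
merge 7/50 + 3/20 → 29/100
merge 3/20 + 4/25 → 31/100
merge 19/100 + 21/100 → 2/5
merge 29/100 + 31/100 → 3/5
merge 2/5 + 3/5 → 1
L = 3/20 + 21/100 + 29/100 + 31/100 + 2/5 + 3/5 + 1 = 74/25 = 2.96 bits/symbol.

2.96 bits/symbol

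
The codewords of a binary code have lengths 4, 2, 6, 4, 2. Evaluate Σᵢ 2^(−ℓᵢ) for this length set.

0.640625

With common denominator 2^6 = 64: Σ 2^(−ℓᵢ) = 4/64 + 16/64 + 1/64 + 4/64 + 16/64 = 41/64 = 0.640625.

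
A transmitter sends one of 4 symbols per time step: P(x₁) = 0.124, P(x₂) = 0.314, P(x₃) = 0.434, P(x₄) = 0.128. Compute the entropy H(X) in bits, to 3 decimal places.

H = −Σ pᵢ log₂ pᵢ.
−0.124·log₂(0.124) = 0.3734
−0.314·log₂(0.314) = 0.5247
−0.434·log₂(0.434) = 0.5226
−0.128·log₂(0.128) = 0.3796
Sum ≈ 1.8004 → 1.800 bits.

1.800 bits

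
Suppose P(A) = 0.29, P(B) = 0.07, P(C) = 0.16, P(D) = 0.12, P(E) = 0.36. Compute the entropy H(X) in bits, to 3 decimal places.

H = −Σ pᵢ log₂ pᵢ.
−0.29·log₂(0.29) = 0.5179
−0.07·log₂(0.07) = 0.2686
−0.16·log₂(0.16) = 0.4230
−0.12·log₂(0.12) = 0.3671
−0.36·log₂(0.36) = 0.5306
Sum ≈ 2.1072 → 2.107 bits.

2.107 bits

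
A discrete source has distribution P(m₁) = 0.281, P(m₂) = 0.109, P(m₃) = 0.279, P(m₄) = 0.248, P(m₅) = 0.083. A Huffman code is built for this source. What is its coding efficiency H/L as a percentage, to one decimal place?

Entropy H = −Σ p log₂ p ≈ 2.1739 bits.
Huffman merges: 83/1000+109/1000→24/125; 24/125+31/125→11/25; 279/1000+281/1000→14/25; 11/25+14/25→1. L = 274/125 ≈ 2.1920.
Efficiency = H/L = 2.1739/2.1920 = 99.2%.

99.2%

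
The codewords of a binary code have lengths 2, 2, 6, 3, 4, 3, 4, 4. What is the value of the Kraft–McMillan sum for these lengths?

With common denominator 2^6 = 64: Σ 2^(−ℓᵢ) = 16/64 + 16/64 + 1/64 + 8/64 + 4/64 + 8/64 + 4/64 + 4/64 = 61/64 = 0.953125.

0.953125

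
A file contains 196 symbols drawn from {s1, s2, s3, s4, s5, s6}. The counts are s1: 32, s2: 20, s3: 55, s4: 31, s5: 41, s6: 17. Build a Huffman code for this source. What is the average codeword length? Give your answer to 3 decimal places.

2.510 bits/symbol

Probabilities are the counts divided by 196.
Repeatedly combine the two least-probable nodes; the expected code length is the sum of the merged weights.
merge 17/196 + 5/49 → 37/196
merge 31/196 + 8/49 → 9/28
merge 37/196 + 41/196 → 39/98
merge 55/196 + 9/28 → 59/98
merge 39/98 + 59/98 → 1
L = 37/196 + 9/28 + 39/98 + 59/98 + 1 = 123/49 ≈ 2.510 bits/symbol.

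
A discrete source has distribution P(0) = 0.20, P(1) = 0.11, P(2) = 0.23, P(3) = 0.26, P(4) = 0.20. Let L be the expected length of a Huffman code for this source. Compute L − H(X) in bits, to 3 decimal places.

Entropy H = −Σ p log₂ p ≈ 2.2720 bits.
Huffman merges: 11/100+1/5→31/100; 1/5+23/100→43/100; 13/50+31/100→57/100; 43/100+57/100→1. L = 231/100 ≈ 2.3100.
L − H = 2.3100 − 2.2720 = 0.038 bits.

0.038 bits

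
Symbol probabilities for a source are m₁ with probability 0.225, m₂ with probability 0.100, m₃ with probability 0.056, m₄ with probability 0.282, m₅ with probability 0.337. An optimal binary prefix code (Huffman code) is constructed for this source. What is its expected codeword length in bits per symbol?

Repeatedly combine the two least-probable nodes; the expected code length is the sum of the merged weights.
merge 7/125 + 1/10 → 39/250
merge 39/250 + 9/40 → 381/1000
merge 141/500 + 337/1000 → 619/1000
merge 381/1000 + 619/1000 → 1
L = 39/250 + 381/1000 + 619/1000 + 1 = 539/250 = 2.156 bits/symbol.

2.156 bits/symbol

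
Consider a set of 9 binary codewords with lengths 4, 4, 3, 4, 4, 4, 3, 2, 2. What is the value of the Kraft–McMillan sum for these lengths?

With common denominator 2^4 = 16: Σ 2^(−ℓᵢ) = 1/16 + 1/16 + 2/16 + 1/16 + 1/16 + 1/16 + 2/16 + 4/16 + 4/16 = 17/16 = 1.0625.

1.0625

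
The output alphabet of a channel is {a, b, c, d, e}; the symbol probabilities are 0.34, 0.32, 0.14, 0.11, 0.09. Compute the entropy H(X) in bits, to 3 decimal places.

H = −Σ pᵢ log₂ pᵢ.
−0.34·log₂(0.34) = 0.5292
−0.32·log₂(0.32) = 0.5260
−0.14·log₂(0.14) = 0.3971
−0.11·log₂(0.11) = 0.3503
−0.09·log₂(0.09) = 0.3127
Sum ≈ 2.1153 → 2.115 bits.

2.115 bits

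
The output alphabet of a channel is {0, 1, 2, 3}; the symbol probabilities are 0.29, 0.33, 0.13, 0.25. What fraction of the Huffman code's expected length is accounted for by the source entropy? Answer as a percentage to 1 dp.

96.4%

Entropy H = −Σ p log₂ p ≈ 1.9284 bits.
Huffman merges: 13/100+1/4→19/50; 29/100+33/100→31/50; 19/50+31/50→1. L = 2 ≈ 2.0000.
Efficiency = H/L = 1.9284/2.0000 = 96.4%.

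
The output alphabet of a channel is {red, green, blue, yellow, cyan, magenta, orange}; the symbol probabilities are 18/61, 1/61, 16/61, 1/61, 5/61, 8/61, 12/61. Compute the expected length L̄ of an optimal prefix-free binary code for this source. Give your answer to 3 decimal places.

2.393 bits/symbol

Repeatedly combine the two least-probable nodes; the expected code length is the sum of the merged weights.
merge 1/61 + 1/61 → 2/61
merge 2/61 + 5/61 → 7/61
merge 7/61 + 8/61 → 15/61
merge 12/61 + 15/61 → 27/61
merge 16/61 + 18/61 → 34/61
merge 27/61 + 34/61 → 1
L = 2/61 + 7/61 + 15/61 + 27/61 + 34/61 + 1 = 146/61 ≈ 2.393 bits/symbol.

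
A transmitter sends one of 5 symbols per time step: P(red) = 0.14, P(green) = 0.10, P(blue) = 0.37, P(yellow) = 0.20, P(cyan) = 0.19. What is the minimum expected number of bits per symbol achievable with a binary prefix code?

2.24 bits/symbol

Repeatedly combine the two least-probable nodes; the expected code length is the sum of the merged weights.
merge 1/10 + 7/50 → 6/25
merge 19/100 + 1/5 → 39/100
merge 6/25 + 37/100 → 61/100
merge 39/100 + 61/100 → 1
L = 6/25 + 39/100 + 61/100 + 1 = 56/25 = 2.24 bits/symbol.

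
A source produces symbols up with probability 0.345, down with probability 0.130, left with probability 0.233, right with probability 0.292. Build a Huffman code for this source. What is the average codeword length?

2 bits/symbol

Repeatedly combine the two least-probable nodes; the expected code length is the sum of the merged weights.
merge 13/100 + 233/1000 → 363/1000
merge 73/250 + 69/200 → 637/1000
merge 363/1000 + 637/1000 → 1
L = 363/1000 + 637/1000 + 1 = 2 bits/symbol.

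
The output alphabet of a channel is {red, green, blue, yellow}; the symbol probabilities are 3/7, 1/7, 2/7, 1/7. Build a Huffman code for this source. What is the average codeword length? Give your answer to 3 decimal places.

Repeatedly combine the two least-probable nodes; the expected code length is the sum of the merged weights.
merge 1/7 + 1/7 → 2/7
merge 2/7 + 2/7 → 4/7
merge 3/7 + 4/7 → 1
L = 2/7 + 4/7 + 1 = 13/7 ≈ 1.857 bits/symbol.

1.857 bits/symbol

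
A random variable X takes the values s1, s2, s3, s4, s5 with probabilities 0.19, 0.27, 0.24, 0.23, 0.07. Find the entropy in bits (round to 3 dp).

H = −Σ pᵢ log₂ pᵢ.
−0.19·log₂(0.19) = 0.4552
−0.27·log₂(0.27) = 0.5100
−0.24·log₂(0.24) = 0.4941
−0.23·log₂(0.23) = 0.4877
−0.07·log₂(0.07) = 0.2686
Sum ≈ 2.2156 → 2.216 bits.

2.216 bits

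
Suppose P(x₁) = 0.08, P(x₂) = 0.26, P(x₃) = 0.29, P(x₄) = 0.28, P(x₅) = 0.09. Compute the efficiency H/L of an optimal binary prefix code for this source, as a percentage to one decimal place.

Entropy H = −Σ p log₂ p ≈ 2.1416 bits.
Huffman merges: 2/25+9/100→17/100; 17/100+13/50→43/100; 7/25+29/100→57/100; 43/100+57/100→1. L = 217/100 ≈ 2.1700.
Efficiency = H/L = 2.1416/2.1700 = 98.7%.

98.7%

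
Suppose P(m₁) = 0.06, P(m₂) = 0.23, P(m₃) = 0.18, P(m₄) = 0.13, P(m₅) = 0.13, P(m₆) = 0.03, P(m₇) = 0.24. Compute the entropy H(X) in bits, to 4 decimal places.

2.5877 bits

H = −Σ pᵢ log₂ pᵢ.
−0.06·log₂(0.06) = 0.2435
−0.23·log₂(0.23) = 0.4877
−0.18·log₂(0.18) = 0.4453
−0.13·log₂(0.13) = 0.3826
−0.13·log₂(0.13) = 0.3826
−0.03·log₂(0.03) = 0.1518
−0.24·log₂(0.24) = 0.4941
Sum ≈ 2.5877 → 2.5877 bits.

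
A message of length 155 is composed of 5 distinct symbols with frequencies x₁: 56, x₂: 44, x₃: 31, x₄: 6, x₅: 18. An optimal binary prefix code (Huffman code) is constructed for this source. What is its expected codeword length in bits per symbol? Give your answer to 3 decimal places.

2.148 bits/symbol

Probabilities are the counts divided by 155.
Repeatedly combine the two least-probable nodes; the expected code length is the sum of the merged weights.
merge 6/155 + 18/155 → 24/155
merge 24/155 + 1/5 → 11/31
merge 44/155 + 11/31 → 99/155
merge 56/155 + 99/155 → 1
L = 24/155 + 11/31 + 99/155 + 1 = 333/155 ≈ 2.148 bits/symbol.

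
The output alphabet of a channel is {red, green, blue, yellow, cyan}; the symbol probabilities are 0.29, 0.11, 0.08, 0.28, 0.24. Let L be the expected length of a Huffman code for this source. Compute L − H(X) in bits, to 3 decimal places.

Entropy H = −Σ p log₂ p ≈ 2.1681 bits.
Huffman merges: 2/25+11/100→19/100; 19/100+6/25→43/100; 7/25+29/100→57/100; 43/100+57/100→1. L = 219/100 ≈ 2.1900.
L − H = 2.1900 − 2.1681 = 0.022 bits.

0.022 bits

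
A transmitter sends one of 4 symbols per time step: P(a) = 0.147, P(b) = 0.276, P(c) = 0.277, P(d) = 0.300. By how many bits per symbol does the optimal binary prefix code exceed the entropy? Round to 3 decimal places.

Entropy H = −Σ p log₂ p ≈ 1.9533 bits.
Huffman merges: 147/1000+69/250→423/1000; 277/1000+3/10→577/1000; 423/1000+577/1000→1. L = 2 ≈ 2.0000.
L − H = 2.0000 − 1.9533 = 0.047 bits.

0.047 bits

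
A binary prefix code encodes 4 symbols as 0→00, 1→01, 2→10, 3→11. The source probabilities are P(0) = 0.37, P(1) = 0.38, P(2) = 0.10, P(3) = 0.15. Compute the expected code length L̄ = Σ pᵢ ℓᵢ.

L̄ = Σ pᵢ·ℓᵢ = 0.37·2 + 0.38·2 + 0.10·2 + 0.15·2 = 2 bits/symbol.

2 bits/symbol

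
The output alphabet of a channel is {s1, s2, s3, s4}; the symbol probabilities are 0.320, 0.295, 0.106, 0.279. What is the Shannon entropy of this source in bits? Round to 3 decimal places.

H = −Σ pᵢ log₂ pᵢ.
−0.320·log₂(0.320) = 0.5260
−0.295·log₂(0.295) = 0.5196
−0.106·log₂(0.106) = 0.3432
−0.279·log₂(0.279) = 0.5138
Sum ≈ 1.9026 → 1.903 bits.

1.903 bits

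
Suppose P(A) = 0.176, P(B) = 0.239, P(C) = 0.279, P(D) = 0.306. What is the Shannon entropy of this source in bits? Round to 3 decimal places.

1.971 bits

H = −Σ pᵢ log₂ pᵢ.
−0.176·log₂(0.176) = 0.4411
−0.239·log₂(0.239) = 0.4935
−0.279·log₂(0.279) = 0.5138
−0.306·log₂(0.306) = 0.5228
Sum ≈ 1.9712 → 1.971 bits.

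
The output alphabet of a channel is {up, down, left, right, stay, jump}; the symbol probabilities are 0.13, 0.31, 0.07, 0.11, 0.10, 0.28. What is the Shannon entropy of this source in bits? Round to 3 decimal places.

H = −Σ pᵢ log₂ pᵢ.
−0.13·log₂(0.13) = 0.3826
−0.31·log₂(0.31) = 0.5238
−0.07·log₂(0.07) = 0.2686
−0.11·log₂(0.11) = 0.3503
−0.10·log₂(0.10) = 0.3322
−0.28·log₂(0.28) = 0.5142
Sum ≈ 2.3717 → 2.372 bits.

2.372 bits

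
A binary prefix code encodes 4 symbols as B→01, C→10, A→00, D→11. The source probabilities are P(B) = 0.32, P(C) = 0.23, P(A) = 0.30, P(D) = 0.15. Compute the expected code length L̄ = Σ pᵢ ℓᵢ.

L̄ = Σ pᵢ·ℓᵢ = 0.32·2 + 0.23·2 + 0.30·2 + 0.15·2 = 2 bits/symbol.

2 bits/symbol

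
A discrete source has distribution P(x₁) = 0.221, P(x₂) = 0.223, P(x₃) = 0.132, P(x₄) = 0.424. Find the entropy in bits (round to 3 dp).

H = −Σ pᵢ log₂ pᵢ.
−0.221·log₂(0.221) = 0.4813
−0.223·log₂(0.223) = 0.4828
−0.132·log₂(0.132) = 0.3856
−0.424·log₂(0.424) = 0.5249
Sum ≈ 1.8746 → 1.875 bits.

1.875 bits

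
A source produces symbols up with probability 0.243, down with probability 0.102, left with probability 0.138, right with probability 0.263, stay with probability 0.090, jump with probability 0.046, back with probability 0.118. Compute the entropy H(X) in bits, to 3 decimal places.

H = −Σ pᵢ log₂ pᵢ.
−0.243·log₂(0.243) = 0.4960
−0.102·log₂(0.102) = 0.3359
−0.138·log₂(0.138) = 0.3943
−0.263·log₂(0.263) = 0.5068
−0.090·log₂(0.090) = 0.3127
−0.046·log₂(0.046) = 0.2043
−0.118·log₂(0.118) = 0.3638
Sum ≈ 2.6138 → 2.614 bits.

2.614 bits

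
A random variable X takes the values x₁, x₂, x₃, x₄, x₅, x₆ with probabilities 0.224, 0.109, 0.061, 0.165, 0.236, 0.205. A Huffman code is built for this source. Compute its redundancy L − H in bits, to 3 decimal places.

Entropy H = −Σ p log₂ p ≈ 2.4674 bits.
Huffman merges: 61/1000+109/1000→17/100; 33/200+17/100→67/200; 41/200+28/125→429/1000; 59/250+67/200→571/1000; 429/1000+571/1000→1. L = 501/200 ≈ 2.5050.
L − H = 2.5050 − 2.4674 = 0.038 bits.

0.038 bits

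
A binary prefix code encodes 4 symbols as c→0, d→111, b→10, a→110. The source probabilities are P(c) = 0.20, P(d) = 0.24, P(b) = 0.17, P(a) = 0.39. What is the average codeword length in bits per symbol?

L̄ = Σ pᵢ·ℓᵢ = 0.20·1 + 0.24·3 + 0.17·2 + 0.39·3 = 2.43 bits/symbol.

2.43 bits/symbol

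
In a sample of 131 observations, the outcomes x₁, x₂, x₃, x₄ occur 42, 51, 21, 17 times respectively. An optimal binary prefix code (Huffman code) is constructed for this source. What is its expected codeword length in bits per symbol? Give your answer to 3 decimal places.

1.901 bits/symbol

Probabilities are the counts divided by 131.
Repeatedly combine the two least-probable nodes; the expected code length is the sum of the merged weights.
merge 17/131 + 21/131 → 38/131
merge 38/131 + 42/131 → 80/131
merge 51/131 + 80/131 → 1
L = 38/131 + 80/131 + 1 = 249/131 ≈ 1.901 bits/symbol.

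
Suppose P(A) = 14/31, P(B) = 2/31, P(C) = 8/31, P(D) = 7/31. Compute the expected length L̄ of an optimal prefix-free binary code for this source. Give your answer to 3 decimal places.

Repeatedly combine the two least-probable nodes; the expected code length is the sum of the merged weights.
merge 2/31 + 7/31 → 9/31
merge 8/31 + 9/31 → 17/31
merge 14/31 + 17/31 → 1
L = 9/31 + 17/31 + 1 = 57/31 ≈ 1.839 bits/symbol.

1.839 bits/symbol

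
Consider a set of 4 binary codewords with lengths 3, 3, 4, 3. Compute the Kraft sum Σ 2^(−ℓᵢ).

0.4375

With common denominator 2^4 = 16: Σ 2^(−ℓᵢ) = 2/16 + 2/16 + 1/16 + 2/16 = 7/16 = 0.4375.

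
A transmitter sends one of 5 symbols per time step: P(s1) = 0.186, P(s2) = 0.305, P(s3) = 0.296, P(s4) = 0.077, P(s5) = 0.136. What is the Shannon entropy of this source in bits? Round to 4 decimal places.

H = −Σ pᵢ log₂ pᵢ.
−0.186·log₂(0.186) = 0.4514
−0.305·log₂(0.305) = 0.5225
−0.296·log₂(0.296) = 0.5199
−0.077·log₂(0.077) = 0.2848
−0.136·log₂(0.136) = 0.3915
Sum ≈ 2.1700 → 2.1700 bits.

2.1700 bits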